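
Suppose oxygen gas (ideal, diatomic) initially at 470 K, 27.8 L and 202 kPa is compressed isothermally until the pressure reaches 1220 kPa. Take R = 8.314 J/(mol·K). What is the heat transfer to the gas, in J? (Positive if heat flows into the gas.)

-10100 J

n = P₁V₁/(RT₁) = 202×27.8/(8.314×470) = 1.44 mol.
Isothermal: T stays 470 K; PV = const ⇒ V₂ = 4.60 L, P₂ = 1220 kPa.
ΔU = 0 (ideal gas, T constant).
W = nRT ln(V₂/V₁) = 1.44×8.314×470×ln(0.166) = -10100 J.
Q = ΔU + W = -10100 J.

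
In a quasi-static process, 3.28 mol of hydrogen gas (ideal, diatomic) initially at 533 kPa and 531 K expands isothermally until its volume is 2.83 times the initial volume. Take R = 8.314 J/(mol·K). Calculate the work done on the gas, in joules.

V₁ = nRT₁/P₁ = 3.28×8.314×531/533 = 27.2 L.
Isothermal: T stays 531 K; PV = const ⇒ V₂ = 76.9 L, P₂ = 188 kPa.
W = nRT ln(V₂/V₁) = 3.28×8.314×531×ln(2.83) = 15100 J.
Work done on the gas = −W_by = -15100 J.

-15100 J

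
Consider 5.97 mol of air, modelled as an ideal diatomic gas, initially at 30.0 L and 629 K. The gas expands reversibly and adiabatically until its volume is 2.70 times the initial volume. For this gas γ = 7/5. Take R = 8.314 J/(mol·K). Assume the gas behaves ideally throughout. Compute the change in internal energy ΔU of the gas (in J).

P₁ = nRT₁/V₁ = 5.97×8.314×629/30.0 = 1040 kPa.
Adiabatic: TV^(γ−1) = const ⇒ T₂ = 629×(0.370)^0.400 = 423 K; PV^γ = const ⇒ P₂ = 259 kPa.
For an ideal gas ΔU = nCvΔT with Cv = (5/2)R = 20.8 J/(mol·K).
ΔU = 5.97×20.8×(423−629) = -25600 J.

-25600 J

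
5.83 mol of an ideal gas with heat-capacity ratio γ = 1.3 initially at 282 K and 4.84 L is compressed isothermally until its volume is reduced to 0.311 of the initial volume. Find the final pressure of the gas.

9080 kPa

P₁ = nRT₁/V₁ = 5.83×8.314×282/4.84 = 2820 kPa.
Isothermal: T stays 282 K; PV = const ⇒ V₂ = 1.51 L, P₂ = 9080 kPa.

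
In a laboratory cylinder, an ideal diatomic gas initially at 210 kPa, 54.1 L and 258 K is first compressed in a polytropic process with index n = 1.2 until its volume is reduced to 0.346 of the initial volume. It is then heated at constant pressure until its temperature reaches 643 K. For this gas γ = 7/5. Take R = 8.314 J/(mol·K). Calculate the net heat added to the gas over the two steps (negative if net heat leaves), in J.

43200 J

n = P₁V₁/(RT₁) = 210×54.1/(8.314×258) = 5.30 mol.
Step 1 — Polytropic n=1.2: T₂ = T₁(V₁/V₂)^(n−1) = 258×(2.89)^0.20 = 319 K; P₂ = P₁(V₁/V₂)^n = 750 kPa.
W = (P₁V₁−P₂V₂)/(n−1) = (210×54.1−750×18.7)/0.20 = -13400 J.
ΔU = nCvΔT = 5.30×20.8×(319−258) = 6720 J.
Q = ΔU + W = -6720 J.
State after step 1: P = 750 kPa, V = 18.7 L, T = 319 K.
Step 2 — Isobaric: P stays 750 kPa; V/T = const ⇒ T₂ = 643 K, V₂ = 37.7 L.
W = PΔV = 750×(37.7−18.7) kPa·L = 14300 J.
ΔU = nCvΔT = 5.30×20.8×(643−319) = 35700 J.
Q = ΔU + W = nCpΔT = 49900 J.
Net over both steps: W = 834 J, Q = 43200 J, ΔU = 42400 J.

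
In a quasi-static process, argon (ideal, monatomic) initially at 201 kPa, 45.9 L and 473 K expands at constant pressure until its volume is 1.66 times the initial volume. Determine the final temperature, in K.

Isobaric: P stays 201 kPa; V/T = const ⇒ T₂ = 785 K, V₂ = 76.2 L.

785 K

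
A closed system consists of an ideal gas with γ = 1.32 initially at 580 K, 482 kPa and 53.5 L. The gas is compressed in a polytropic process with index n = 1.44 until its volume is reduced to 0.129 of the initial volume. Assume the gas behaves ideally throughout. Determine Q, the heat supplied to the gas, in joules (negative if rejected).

32100 J

n = P₁V₁/(RT₁) = 482×53.5/(8.314×580) = 5.35 mol.
Polytropic n=1.44: T₂ = T₁(V₁/V₂)^(n−1) = 580×(7.75)^0.44 = 1430 K; P₂ = P₁(V₁/V₂)^n = 9200 kPa.
W = (P₁V₁−P₂V₂)/(n−1) = (482×53.5−9200×6.90)/0.44 = -85700 J.
ΔU = nCvΔT = 5.35×26.0×(1430−580) = 118000 J.
Q = ΔU + W = 32100 J.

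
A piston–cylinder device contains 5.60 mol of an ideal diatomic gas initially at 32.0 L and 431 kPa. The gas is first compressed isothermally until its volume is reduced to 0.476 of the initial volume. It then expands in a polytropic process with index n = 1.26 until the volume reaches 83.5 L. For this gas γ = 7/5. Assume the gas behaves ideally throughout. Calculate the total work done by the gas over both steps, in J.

T₁ = P₁V₁/(nR) = 431×32.0/(5.60×8.314) = 296 K.
Step 1 — Isothermal: T stays 296 K; PV = const ⇒ V₂ = 15.2 L, P₂ = 905 kPa.
ΔU = 0 (ideal gas, T constant).
W = nRT ln(V₂/V₁) = 5.60×8.314×296×ln(0.476) = -10200 J.
Q = ΔU + W = -10200 J.
State after step 1: P = 905 kPa, V = 15.2 L, T = 296 K.
Step 2 — Polytropic n=1.26: T₂ = T₁(V₁/V₂)^(n−1) = 296×(0.182)^0.26 = 190 K; P₂ = P₁(V₁/V₂)^n = 106 kPa.
W = (P₁V₁−P₂V₂)/(n−1) = (905×15.2−106×83.5)/0.26 = 19000 J.
ΔU = nCvΔT = 5.60×20.8×(190−296) = -12300 J.
Q = ΔU + W = 6640 J.
Net over both steps: W = 8730 J, Q = -3600 J, ΔU = -12300 J.

8730 J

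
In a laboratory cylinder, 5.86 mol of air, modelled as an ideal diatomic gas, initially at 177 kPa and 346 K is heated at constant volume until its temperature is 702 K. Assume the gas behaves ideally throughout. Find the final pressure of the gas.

V₁ = nRT₁/P₁ = 5.86×8.314×346/177 = 95.2 L.
Isochoric: V stays 95.2 L; P/T = const ⇒ T₂ = 702 K, P₂ = 359 kPa.

359 kPa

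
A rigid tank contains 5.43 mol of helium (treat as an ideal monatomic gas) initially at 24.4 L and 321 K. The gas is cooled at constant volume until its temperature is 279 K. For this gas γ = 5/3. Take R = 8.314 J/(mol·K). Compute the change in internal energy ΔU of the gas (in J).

-2840 J

P₁ = nRT₁/V₁ = 5.43×8.314×321/24.4 = 594 kPa.
Isochoric: V stays 24.4 L; P/T = const ⇒ T₂ = 279 K, P₂ = 516 kPa.
For an ideal gas ΔU = nCvΔT with Cv = (3/2)R = 12.5 J/(mol·K).
ΔU = 5.43×12.5×(279−321) = -2840 J.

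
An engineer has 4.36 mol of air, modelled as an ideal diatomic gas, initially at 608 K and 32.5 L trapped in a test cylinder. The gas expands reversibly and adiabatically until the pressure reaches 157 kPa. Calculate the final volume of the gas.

92.4 L

P₁ = nRT₁/V₁ = 4.36×8.314×608/32.5 = 678 kPa.
Adiabatic: T₂/T₁ = (P₂/P₁)^((γ−1)/γ) ⇒ T₂ = 608×(0.232)^0.286 = 400 K; V₂ = 92.4 L.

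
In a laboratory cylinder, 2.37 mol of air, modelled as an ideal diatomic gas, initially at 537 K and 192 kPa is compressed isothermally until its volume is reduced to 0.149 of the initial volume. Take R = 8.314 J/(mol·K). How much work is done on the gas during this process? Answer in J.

V₁ = nRT₁/P₁ = 2.37×8.314×537/192 = 55.1 L.
Isothermal: T stays 537 K; PV = const ⇒ V₂ = 8.21 L, P₂ = 1290 kPa.
W = nRT ln(V₂/V₁) = 2.37×8.314×537×ln(0.149) = -20100 J.
Work done on the gas = −W_by = 20100 J.

20100 J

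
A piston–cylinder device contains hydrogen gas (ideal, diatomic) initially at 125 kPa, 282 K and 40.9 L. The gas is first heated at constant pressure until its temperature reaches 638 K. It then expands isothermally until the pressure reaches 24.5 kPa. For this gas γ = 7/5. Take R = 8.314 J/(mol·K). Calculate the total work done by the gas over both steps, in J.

25300 J

n = P₁V₁/(RT₁) = 125×40.9/(8.314×282) = 2.18 mol.
Step 1 — Isobaric: P stays 125 kPa; V/T = const ⇒ T₂ = 638 K, V₂ = 92.5 L.
W = PΔV = 125×(92.5−40.9) kPa·L = 6450 J.
ΔU = nCvΔT = 2.18×20.8×(638−282) = 16100 J.
Q = ΔU + W = nCpΔT = 22600 J.
State after step 1: P = 125 kPa, V = 92.5 L, T = 638 K.
Step 2 — Isothermal: T stays 638 K; PV = const ⇒ V₂ = 472 L, P₂ = 24.5 kPa.
ΔU = 0 (ideal gas, T constant).
W = nRT ln(V₂/V₁) = 2.18×8.314×638×ln(5.10) = 18800 J.
Q = ΔU + W = 18800 J.
Net over both steps: W = 25300 J, Q = 41400 J, ΔU = 16100 J.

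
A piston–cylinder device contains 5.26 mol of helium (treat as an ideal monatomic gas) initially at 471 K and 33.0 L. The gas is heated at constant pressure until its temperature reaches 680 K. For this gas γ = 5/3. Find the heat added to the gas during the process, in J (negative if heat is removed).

P₁ = nRT₁/V₁ = 5.26×8.314×471/33.0 = 624 kPa.
Isobaric: P stays 624 kPa; V/T = const ⇒ T₂ = 680 K, V₂ = 47.6 L.
W = PΔV = 624×(47.6−33.0) kPa·L = 9140 J.
ΔU = nCvΔT = 5.26×12.5×(680−471) = 13700 J.
Q = ΔU + W = nCpΔT = 22800 J.

22800 J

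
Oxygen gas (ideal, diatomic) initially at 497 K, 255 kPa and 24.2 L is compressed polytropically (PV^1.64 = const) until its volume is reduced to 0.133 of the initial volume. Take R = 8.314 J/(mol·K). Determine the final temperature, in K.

1810 K

Polytropic n=1.64: T₂ = T₁(V₁/V₂)^(n−1) = 497×(7.52)^0.64 = 1810 K; P₂ = P₁(V₁/V₂)^n = 6970 kPa.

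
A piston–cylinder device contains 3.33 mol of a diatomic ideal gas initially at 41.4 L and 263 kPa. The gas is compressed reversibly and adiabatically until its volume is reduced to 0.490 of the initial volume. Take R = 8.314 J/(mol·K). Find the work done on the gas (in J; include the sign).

8990 J

T₁ = P₁V₁/(nR) = 263×41.4/(3.33×8.314) = 393 K.
Adiabatic: TV^(γ−1) = const ⇒ T₂ = 393×(2.04)^0.400 = 523 K; PV^γ = const ⇒ P₂ = 714 kPa.
ΔU = nCvΔT = 3.33×20.8×(523−393) = 8990 J.
Q = 0 for an adiabatic process, so W = −ΔU = -8990 J.
Work done on the gas = −W_by = 8990 J.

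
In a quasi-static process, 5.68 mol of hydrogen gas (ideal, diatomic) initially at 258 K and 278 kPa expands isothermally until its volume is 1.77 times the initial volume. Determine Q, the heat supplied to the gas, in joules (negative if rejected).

V₁ = nRT₁/P₁ = 5.68×8.314×258/278 = 43.8 L.
Isothermal: T stays 258 K; PV = const ⇒ V₂ = 77.6 L, P₂ = 157 kPa.
ΔU = 0 (ideal gas, T constant).
W = nRT ln(V₂/V₁) = 5.68×8.314×258×ln(1.77) = 6960 J.
Q = ΔU + W = 6960 J.

6960 J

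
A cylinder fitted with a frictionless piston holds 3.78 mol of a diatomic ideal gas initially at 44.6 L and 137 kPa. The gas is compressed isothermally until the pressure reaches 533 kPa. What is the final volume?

11.5 L

T₁ = P₁V₁/(nR) = 137×44.6/(3.78×8.314) = 194 K.
Isothermal: T stays 194 K; PV = const ⇒ V₂ = 11.5 L, P₂ = 533 kPa.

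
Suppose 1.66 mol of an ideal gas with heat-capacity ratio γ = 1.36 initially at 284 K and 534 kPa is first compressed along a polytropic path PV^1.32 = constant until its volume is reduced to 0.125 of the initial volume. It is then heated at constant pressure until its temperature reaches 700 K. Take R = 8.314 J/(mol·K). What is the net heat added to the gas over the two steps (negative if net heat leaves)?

V₁ = nRT₁/P₁ = 1.66×8.314×284/534 = 7.34 L.
Step 1 — Polytropic n=1.32: T₂ = T₁(V₁/V₂)^(n−1) = 284×(8.00)^0.32 = 552 K; P₂ = P₁(V₁/V₂)^n = 8310 kPa.
W = (P₁V₁−P₂V₂)/(n−1) = (534×7.34−8310×0.917)/0.32 = -11600 J.
ΔU = nCvΔT = 1.66×23.1×(552−284) = 10300 J.
Q = ΔU + W = -1290 J.
State after step 1: P = 8310 kPa, V = 0.917 L, T = 552 K.
Step 2 — Isobaric: P stays 8310 kPa; V/T = const ⇒ T₂ = 700 K, V₂ = 1.16 L.
W = PΔV = 8310×(1.16−0.917) kPa·L = 2040 J.
ΔU = nCvΔT = 1.66×23.1×(700−552) = 5660 J.
Q = ΔU + W = nCpΔT = 7690 J.
Net over both steps: W = -9540 J, Q = 6410 J, ΔU = 15900 J.

6410 J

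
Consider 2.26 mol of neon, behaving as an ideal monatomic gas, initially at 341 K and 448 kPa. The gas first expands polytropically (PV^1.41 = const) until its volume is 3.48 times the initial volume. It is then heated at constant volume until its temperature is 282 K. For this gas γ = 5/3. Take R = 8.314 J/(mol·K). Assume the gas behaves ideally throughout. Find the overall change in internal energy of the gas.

-1660 J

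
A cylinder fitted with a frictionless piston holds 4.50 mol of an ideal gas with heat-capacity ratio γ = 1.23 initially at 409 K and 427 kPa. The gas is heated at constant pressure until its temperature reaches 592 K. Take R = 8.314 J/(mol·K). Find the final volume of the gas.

51.9 L

V₁ = nRT₁/P₁ = 4.50×8.314×409/427 = 35.8 L.
Isobaric: P stays 427 kPa; V/T = const ⇒ T₂ = 592 K, V₂ = 51.9 L.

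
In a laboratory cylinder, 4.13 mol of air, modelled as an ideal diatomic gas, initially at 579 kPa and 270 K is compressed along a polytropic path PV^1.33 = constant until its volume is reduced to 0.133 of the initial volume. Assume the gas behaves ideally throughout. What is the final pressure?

8470 kPa

V₁ = nRT₁/P₁ = 4.13×8.314×270/579 = 16.0 L.
Polytropic n=1.33: T₂ = T₁(V₁/V₂)^(n−1) = 270×(7.52)^0.33 = 525 K; P₂ = P₁(V₁/V₂)^n = 8470 kPa.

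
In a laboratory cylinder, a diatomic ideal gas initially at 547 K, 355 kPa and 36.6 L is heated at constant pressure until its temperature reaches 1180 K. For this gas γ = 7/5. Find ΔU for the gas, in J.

37600 J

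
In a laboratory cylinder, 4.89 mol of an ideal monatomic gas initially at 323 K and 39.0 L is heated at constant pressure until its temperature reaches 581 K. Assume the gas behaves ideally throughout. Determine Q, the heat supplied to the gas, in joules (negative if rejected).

26200 J

P₁ = nRT₁/V₁ = 4.89×8.314×323/39.0 = 337 kPa.
Isobaric: P stays 337 kPa; V/T = const ⇒ T₂ = 581 K, V₂ = 70.2 L.
W = PΔV = 337×(70.2−39.0) kPa·L = 10500 J.
ΔU = nCvΔT = 4.89×12.5×(581−323) = 15700 J.
Q = ΔU + W = nCpΔT = 26200 J.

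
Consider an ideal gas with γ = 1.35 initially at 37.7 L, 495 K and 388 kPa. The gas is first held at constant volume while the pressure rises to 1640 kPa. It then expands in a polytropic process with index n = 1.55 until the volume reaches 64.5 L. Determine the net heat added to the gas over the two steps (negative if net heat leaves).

118000 J

n = P₁V₁/(RT₁) = 388×37.7/(8.314×495) = 3.55 mol.
Step 1 — Isochoric: V stays 37.7 L; P/T = const ⇒ T₂ = 2090 K, P₂ = 1640 kPa.
W = 0 (no volume change).
ΔU = nCvΔT = 3.55×23.8×(2090−495) = 135000 J.
Q = ΔU = 135000 J.
State after step 1: P = 1640 kPa, V = 37.7 L, T = 2090 K.
Step 2 — Polytropic n=1.55: T₂ = T₁(V₁/V₂)^(n−1) = 2090×(0.584)^0.55 = 1560 K; P₂ = P₁(V₁/V₂)^n = 713 kPa.
W = (P₁V₁−P₂V₂)/(n−1) = (1640×37.7−713×64.5)/0.55 = 28700 J.
ΔU = nCvΔT = 3.55×23.8×(1560−2090) = -45200 J.
Q = ΔU + W = -16400 J.
Net over both steps: W = 28700 J, Q = 118000 J, ΔU = 89700 J.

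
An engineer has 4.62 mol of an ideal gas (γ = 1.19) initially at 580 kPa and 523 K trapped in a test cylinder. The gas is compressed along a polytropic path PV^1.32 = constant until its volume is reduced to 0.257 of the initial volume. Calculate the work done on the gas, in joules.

V₁ = nRT₁/P₁ = 4.62×8.314×523/580 = 34.6 L.
Polytropic n=1.32: T₂ = T₁(V₁/V₂)^(n−1) = 523×(3.89)^0.32 = 808 K; P₂ = P₁(V₁/V₂)^n = 3490 kPa.
W = (P₁V₁−P₂V₂)/(n−1) = (580×34.6−3490×8.90)/0.32 = -34200 J.
Work done on the gas = −W_by = 34200 J.

34200 J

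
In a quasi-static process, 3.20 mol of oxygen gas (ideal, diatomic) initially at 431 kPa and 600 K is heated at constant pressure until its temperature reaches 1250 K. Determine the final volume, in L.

V₁ = nRT₁/P₁ = 3.20×8.314×600/431 = 37.0 L.
Isobaric: P stays 431 kPa; V/T = const ⇒ T₂ = 1250 K, V₂ = 77.2 L.

77.2 L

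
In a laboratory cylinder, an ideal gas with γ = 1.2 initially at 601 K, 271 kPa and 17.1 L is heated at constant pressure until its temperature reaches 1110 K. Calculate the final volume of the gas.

31.6 L

Isobaric: P stays 271 kPa; V/T = const ⇒ T₂ = 1110 K, V₂ = 31.6 L.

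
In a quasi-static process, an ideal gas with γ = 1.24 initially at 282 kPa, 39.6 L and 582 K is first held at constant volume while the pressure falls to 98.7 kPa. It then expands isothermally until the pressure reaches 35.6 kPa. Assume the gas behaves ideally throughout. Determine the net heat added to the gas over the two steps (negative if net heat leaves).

-26300 J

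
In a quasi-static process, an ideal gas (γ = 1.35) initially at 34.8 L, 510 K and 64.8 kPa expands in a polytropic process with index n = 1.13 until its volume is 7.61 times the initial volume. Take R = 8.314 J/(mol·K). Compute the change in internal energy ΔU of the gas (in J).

n = P₁V₁/(RT₁) = 64.8×34.8/(8.314×510) = 0.532 mol.
Polytropic n=1.13: T₂ = T₁(V₁/V₂)^(n−1) = 510×(0.131)^0.13 = 392 K; P₂ = P₁(V₁/V₂)^n = 6.54 kPa.
For an ideal gas ΔU = nCvΔT with Cv = R/(γ−1) = 23.8 J/(mol·K).
ΔU = 0.532×23.8×(392−510) = -1490 J.

-1490 J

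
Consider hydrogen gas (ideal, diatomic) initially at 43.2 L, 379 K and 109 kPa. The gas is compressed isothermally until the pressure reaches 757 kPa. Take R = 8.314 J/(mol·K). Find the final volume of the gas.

Isothermal: T stays 379 K; PV = const ⇒ V₂ = 6.22 L, P₂ = 757 kPa.

6.22 L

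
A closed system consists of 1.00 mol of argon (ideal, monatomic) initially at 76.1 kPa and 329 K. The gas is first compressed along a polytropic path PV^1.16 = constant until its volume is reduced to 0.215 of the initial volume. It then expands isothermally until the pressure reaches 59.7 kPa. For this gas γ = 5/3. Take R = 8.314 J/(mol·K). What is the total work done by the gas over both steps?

V₁ = nRT₁/P₁ = 1.00×8.314×329/76.1 = 35.9 L.
Step 1 — Polytropic n=1.16: T₂ = T₁(V₁/V₂)^(n−1) = 329×(4.65)^0.16 = 421 K; P₂ = P₁(V₁/V₂)^n = 453 kPa.
W = (P₁V₁−P₂V₂)/(n−1) = (76.1×35.9−453×7.73)/0.16 = -4770 J.
ΔU = nCvΔT = 1.00×12.5×(421−329) = 1140 J.
Q = ΔU + W = -3620 J.
State after step 1: P = 453 kPa, V = 7.73 L, T = 421 K.
Step 2 — Isothermal: T stays 421 K; PV = const ⇒ V₂ = 58.6 L, P₂ = 59.7 kPa.
ΔU = 0 (ideal gas, T constant).
W = nRT ln(V₂/V₁) = 1.00×8.314×421×ln(7.58) = 7090 J.
Q = ΔU + W = 7090 J.
Net over both steps: W = 2320 J, Q = 3460 J, ΔU = 1140 J.

2320 J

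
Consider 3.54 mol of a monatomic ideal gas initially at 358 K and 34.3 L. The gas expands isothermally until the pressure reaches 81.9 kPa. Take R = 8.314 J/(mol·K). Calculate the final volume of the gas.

129 L

P₁ = nRT₁/V₁ = 3.54×8.314×358/34.3 = 307 kPa.
Isothermal: T stays 358 K; PV = const ⇒ V₂ = 129 L, P₂ = 81.9 kPa.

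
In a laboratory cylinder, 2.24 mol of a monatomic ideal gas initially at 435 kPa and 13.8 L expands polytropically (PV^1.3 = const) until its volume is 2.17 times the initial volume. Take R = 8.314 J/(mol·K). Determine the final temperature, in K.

255 K

T₁ = P₁V₁/(nR) = 435×13.8/(2.24×8.314) = 322 K.
Polytropic n=1.3: T₂ = T₁(V₁/V₂)^(n−1) = 322×(0.461)^0.30 = 255 K; P₂ = P₁(V₁/V₂)^n = 159 kPa.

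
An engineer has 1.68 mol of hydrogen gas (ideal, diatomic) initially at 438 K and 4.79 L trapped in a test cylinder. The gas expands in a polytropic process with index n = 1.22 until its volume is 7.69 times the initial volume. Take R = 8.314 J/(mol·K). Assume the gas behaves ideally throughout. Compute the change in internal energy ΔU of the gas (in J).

-5530 J

P₁ = nRT₁/V₁ = 1.68×8.314×438/4.79 = 1280 kPa.
Polytropic n=1.22: T₂ = T₁(V₁/V₂)^(n−1) = 438×(0.130)^0.22 = 280 K; P₂ = P₁(V₁/V₂)^n = 106 kPa.
For an ideal gas ΔU = nCvΔT with Cv = (5/2)R = 20.8 J/(mol·K).
ΔU = 1.68×20.8×(280−438) = -5530 J.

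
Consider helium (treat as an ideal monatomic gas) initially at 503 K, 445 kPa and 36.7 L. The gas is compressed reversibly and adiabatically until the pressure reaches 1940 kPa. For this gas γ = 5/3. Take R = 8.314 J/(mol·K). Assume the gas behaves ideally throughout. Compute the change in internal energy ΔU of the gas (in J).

n = P₁V₁/(RT₁) = 445×36.7/(8.314×503) = 3.91 mol.
Adiabatic: T₂/T₁ = (P₂/P₁)^((γ−1)/γ) ⇒ T₂ = 503×(4.36)^0.400 = 906 K; V₂ = 15.2 L.
For an ideal gas ΔU = nCvΔT with Cv = (3/2)R = 12.5 J/(mol·K).
ΔU = 3.91×12.5×(906−503) = 19600 J.

19600 J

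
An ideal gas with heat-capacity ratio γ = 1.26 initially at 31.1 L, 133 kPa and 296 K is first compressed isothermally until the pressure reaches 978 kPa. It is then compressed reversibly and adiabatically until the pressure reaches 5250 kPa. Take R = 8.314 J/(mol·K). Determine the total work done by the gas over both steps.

n = P₁V₁/(RT₁) = 133×31.1/(8.314×296) = 1.68 mol.
Step 1 — Isothermal: T stays 296 K; PV = const ⇒ V₂ = 4.23 L, P₂ = 978 kPa.
ΔU = 0 (ideal gas, T constant).
W = nRT ln(V₂/V₁) = 1.68×8.314×296×ln(0.136) = -8250 J.
Q = ΔU + W = -8250 J.
State after step 1: P = 978 kPa, V = 4.23 L, T = 296 K.
Step 2 — Adiabatic: T₂/T₁ = (P₂/P₁)^((γ−1)/γ) ⇒ T₂ = 296×(5.37)^0.206 = 419 K; V₂ = 1.11 L.
ΔU = nCvΔT = 1.68×32.0×(419−296) = 6590 J.
Q = 0 for an adiabatic process, so W = −ΔU = -6590 J.
Net over both steps: W = -14800 J, Q = -8250 J, ΔU = 6590 J.

-14800 J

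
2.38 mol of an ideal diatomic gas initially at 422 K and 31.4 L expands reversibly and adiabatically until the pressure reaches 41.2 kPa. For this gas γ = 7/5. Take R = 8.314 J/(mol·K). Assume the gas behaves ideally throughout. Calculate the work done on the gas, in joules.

P₁ = nRT₁/V₁ = 2.38×8.314×422/31.4 = 266 kPa.
Adiabatic: T₂/T₁ = (P₂/P₁)^((γ−1)/γ) ⇒ T₂ = 422×(0.155)^0.286 = 248 K; V₂ = 119 L.
ΔU = nCvΔT = 2.38×20.8×(248−422) = -8620 J.
Q = 0 for an adiabatic process, so W = −ΔU = 8620 J.
Work done on the gas = −W_by = -8620 J.

-8620 J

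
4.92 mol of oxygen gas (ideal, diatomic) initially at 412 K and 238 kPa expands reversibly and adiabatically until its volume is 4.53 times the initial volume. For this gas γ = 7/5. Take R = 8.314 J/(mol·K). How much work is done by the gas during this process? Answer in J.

V₁ = nRT₁/P₁ = 4.92×8.314×412/238 = 70.8 L.
Adiabatic: TV^(γ−1) = const ⇒ T₂ = 412×(0.221)^0.400 = 225 K; PV^γ = const ⇒ P₂ = 28.7 kPa.
ΔU = nCvΔT = 4.92×20.8×(225−412) = -19100 J.
Q = 0 for an adiabatic process, so W = −ΔU = 19100 J.

19100 J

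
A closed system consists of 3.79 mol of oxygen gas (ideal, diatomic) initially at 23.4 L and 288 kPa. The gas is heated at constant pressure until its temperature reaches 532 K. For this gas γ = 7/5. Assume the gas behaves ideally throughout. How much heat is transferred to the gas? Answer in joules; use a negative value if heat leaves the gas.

35100 J

T₁ = P₁V₁/(nR) = 288×23.4/(3.79×8.314) = 214 K.
Isobaric: P stays 288 kPa; V/T = const ⇒ T₂ = 532 K, V₂ = 58.2 L.
W = PΔV = 288×(58.2−23.4) kPa·L = 10000 J.
ΔU = nCvΔT = 3.79×20.8×(532−214) = 25100 J.
Q = ΔU + W = nCpΔT = 35100 J.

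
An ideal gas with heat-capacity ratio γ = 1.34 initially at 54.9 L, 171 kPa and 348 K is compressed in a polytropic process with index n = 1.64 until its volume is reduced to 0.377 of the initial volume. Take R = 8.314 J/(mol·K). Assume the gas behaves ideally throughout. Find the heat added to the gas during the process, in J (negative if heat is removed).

n = P₁V₁/(RT₁) = 171×54.9/(8.314×348) = 3.24 mol.
Polytropic n=1.64: T₂ = T₁(V₁/V₂)^(n−1) = 348×(2.65)^0.64 = 650 K; P₂ = P₁(V₁/V₂)^n = 847 kPa.
W = (P₁V₁−P₂V₂)/(n−1) = (171×54.9−847×20.7)/0.64 = -12700 J.
ΔU = nCvΔT = 3.24×24.5×(650−348) = 23900 J.
Q = ΔU + W = 11200 J.

11200 J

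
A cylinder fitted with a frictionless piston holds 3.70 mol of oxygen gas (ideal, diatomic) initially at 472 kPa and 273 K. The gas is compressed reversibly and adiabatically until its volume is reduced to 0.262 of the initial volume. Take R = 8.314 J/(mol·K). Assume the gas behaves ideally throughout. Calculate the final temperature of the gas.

V₁ = nRT₁/P₁ = 3.70×8.314×273/472 = 17.8 L.
Adiabatic: TV^(γ−1) = const ⇒ T₂ = 273×(3.82)^0.400 = 466 K; PV^γ = const ⇒ P₂ = 3080 kPa.

466 K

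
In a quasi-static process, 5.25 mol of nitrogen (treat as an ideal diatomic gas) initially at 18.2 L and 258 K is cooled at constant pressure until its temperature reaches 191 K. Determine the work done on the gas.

P₁ = nRT₁/V₁ = 5.25×8.314×258/18.2 = 619 kPa.
Isobaric: P stays 619 kPa; V/T = const ⇒ T₂ = 191 K, V₂ = 13.5 L.
W = PΔV = 619×(13.5−18.2) kPa·L = -2920 J.
Work done on the gas = −W_by = 2920 J.

2920 J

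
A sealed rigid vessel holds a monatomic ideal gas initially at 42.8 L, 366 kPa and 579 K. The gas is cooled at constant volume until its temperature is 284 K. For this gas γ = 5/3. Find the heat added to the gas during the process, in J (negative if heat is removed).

n = P₁V₁/(RT₁) = 366×42.8/(8.314×579) = 3.25 mol.
Isochoric: V stays 42.8 L; P/T = const ⇒ T₂ = 284 K, P₂ = 180 kPa.
W = 0 (no volume change).
ΔU = nCvΔT = 3.25×12.5×(284−579) = -12000 J.
Q = ΔU = -12000 J.

-12000 J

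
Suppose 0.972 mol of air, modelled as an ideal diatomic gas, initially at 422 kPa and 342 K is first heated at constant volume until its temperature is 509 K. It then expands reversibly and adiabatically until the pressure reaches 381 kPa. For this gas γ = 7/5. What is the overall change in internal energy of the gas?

V₁ = nRT₁/P₁ = 0.972×8.314×342/422 = 6.55 L.
Step 1 — Isochoric: V stays 6.55 L; P/T = const ⇒ T₂ = 509 K, P₂ = 628 kPa.
W = 0 (no volume change).
ΔU = nCvΔT = 0.972×20.8×(509−342) = 3370 J.
Q = ΔU = 3370 J.
State after step 1: P = 628 kPa, V = 6.55 L, T = 509 K.
Step 2 — Adiabatic: T₂/T₁ = (P₂/P₁)^((γ−1)/γ) ⇒ T₂ = 509×(0.607)^0.286 = 441 K; V₂ = 9.36 L.
ΔU = nCvΔT = 0.972×20.8×(441−509) = -1370 J.
Q = 0 for an adiabatic process, so W = −ΔU = 1370 J.
Net over both steps: W = 1370 J, Q = 3370 J, ΔU = 2010 J.

2010 J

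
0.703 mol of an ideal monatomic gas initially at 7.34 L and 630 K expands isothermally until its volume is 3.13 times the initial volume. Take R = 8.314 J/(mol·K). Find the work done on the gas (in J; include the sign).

-4200 J

P₁ = nRT₁/V₁ = 0.703×8.314×630/7.34 = 502 kPa.
Isothermal: T stays 630 K; PV = const ⇒ V₂ = 23.0 L, P₂ = 160 kPa.
W = nRT ln(V₂/V₁) = 0.703×8.314×630×ln(3.13) = 4200 J.
Work done on the gas = −W_by = -4200 J.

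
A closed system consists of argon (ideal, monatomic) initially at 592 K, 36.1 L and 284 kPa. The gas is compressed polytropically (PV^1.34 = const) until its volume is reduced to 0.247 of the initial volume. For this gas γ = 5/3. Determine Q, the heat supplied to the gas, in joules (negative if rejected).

n = P₁V₁/(RT₁) = 284×36.1/(8.314×592) = 2.08 mol.
Polytropic n=1.34: T₂ = T₁(V₁/V₂)^(n−1) = 592×(4.05)^0.34 = 952 K; P₂ = P₁(V₁/V₂)^n = 1850 kPa.
W = (P₁V₁−P₂V₂)/(n−1) = (284×36.1−1850×8.92)/0.34 = -18400 J.
ΔU = nCvΔT = 2.08×12.5×(952−592) = 9360 J.
Q = ΔU + W = -8990 J.

-8990 J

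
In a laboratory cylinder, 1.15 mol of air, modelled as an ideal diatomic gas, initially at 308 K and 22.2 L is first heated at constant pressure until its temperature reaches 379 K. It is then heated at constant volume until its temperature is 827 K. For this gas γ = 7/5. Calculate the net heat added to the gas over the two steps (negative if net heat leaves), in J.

13100 J

P₁ = nRT₁/V₁ = 1.15×8.314×308/22.2 = 133 kPa.
Step 1 — Isobaric: P stays 133 kPa; V/T = const ⇒ T₂ = 379 K, V₂ = 27.3 L.
W = PΔV = 133×(27.3−22.2) kPa·L = 679 J.
ΔU = nCvΔT = 1.15×20.8×(379−308) = 1700 J.
Q = ΔU + W = nCpΔT = 2380 J.
State after step 1: P = 133 kPa, V = 27.3 L, T = 379 K.
Step 2 — Isochoric: V stays 27.3 L; P/T = const ⇒ T₂ = 827 K, P₂ = 289 kPa.
W = 0 (no volume change).
ΔU = nCvΔT = 1.15×20.8×(827−379) = 10700 J.
Q = ΔU = 10700 J.
Net over both steps: W = 679 J, Q = 13100 J, ΔU = 12400 J.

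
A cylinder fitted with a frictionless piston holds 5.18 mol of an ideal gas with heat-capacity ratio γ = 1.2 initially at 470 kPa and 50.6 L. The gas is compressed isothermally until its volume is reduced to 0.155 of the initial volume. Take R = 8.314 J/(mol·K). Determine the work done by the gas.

T₁ = P₁V₁/(nR) = 470×50.6/(5.18×8.314) = 552 K.
Isothermal: T stays 552 K; PV = const ⇒ V₂ = 7.84 L, P₂ = 3030 kPa.
W = nRT ln(V₂/V₁) = 5.18×8.314×552×ln(0.155) = -44300 J.

-44300 J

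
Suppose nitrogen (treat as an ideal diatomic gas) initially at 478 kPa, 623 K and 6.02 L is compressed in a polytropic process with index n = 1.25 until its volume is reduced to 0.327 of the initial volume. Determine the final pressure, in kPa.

1930 kPa

Polytropic n=1.25: T₂ = T₁(V₁/V₂)^(n−1) = 623×(3.06)^0.25 = 824 K; P₂ = P₁(V₁/V₂)^n = 1930 kPa.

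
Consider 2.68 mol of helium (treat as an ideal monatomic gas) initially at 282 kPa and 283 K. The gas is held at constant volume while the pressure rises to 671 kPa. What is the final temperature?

V₁ = nRT₁/P₁ = 2.68×8.314×283/282 = 22.4 L.
Isochoric: V stays 22.4 L; P/T = const ⇒ T₂ = 673 K, P₂ = 671 kPa.

673 K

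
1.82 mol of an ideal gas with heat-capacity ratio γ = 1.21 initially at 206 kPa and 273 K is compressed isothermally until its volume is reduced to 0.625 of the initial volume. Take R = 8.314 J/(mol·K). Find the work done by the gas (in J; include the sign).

V₁ = nRT₁/P₁ = 1.82×8.314×273/206 = 20.1 L.
Isothermal: T stays 273 K; PV = const ⇒ V₂ = 12.5 L, P₂ = 330 kPa.
W = nRT ln(V₂/V₁) = 1.82×8.314×273×ln(0.625) = -1940 J.

-1940 J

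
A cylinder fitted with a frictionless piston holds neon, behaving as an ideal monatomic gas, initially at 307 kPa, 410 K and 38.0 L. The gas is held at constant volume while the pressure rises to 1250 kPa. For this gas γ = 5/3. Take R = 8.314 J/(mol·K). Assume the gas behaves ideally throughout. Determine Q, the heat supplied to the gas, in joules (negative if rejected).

n = P₁V₁/(RT₁) = 307×38.0/(8.314×410) = 3.42 mol.
Isochoric: V stays 38.0 L; P/T = const ⇒ T₂ = 1670 K, P₂ = 1250 kPa.
W = 0 (no volume change).
ΔU = nCvΔT = 3.42×12.5×(1670−410) = 53800 J.
Q = ΔU = 53800 J.

53800 J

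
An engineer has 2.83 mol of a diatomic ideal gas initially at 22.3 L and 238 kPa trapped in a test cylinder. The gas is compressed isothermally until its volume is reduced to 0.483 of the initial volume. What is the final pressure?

493 kPa

T₁ = P₁V₁/(nR) = 238×22.3/(2.83×8.314) = 226 K.
Isothermal: T stays 226 K; PV = const ⇒ V₂ = 10.8 L, P₂ = 493 kPa.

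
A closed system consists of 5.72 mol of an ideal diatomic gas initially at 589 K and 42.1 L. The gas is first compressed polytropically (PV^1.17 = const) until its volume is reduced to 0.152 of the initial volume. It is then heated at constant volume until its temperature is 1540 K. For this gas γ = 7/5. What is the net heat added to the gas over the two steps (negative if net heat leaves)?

P₁ = nRT₁/V₁ = 5.72×8.314×589/42.1 = 665 kPa.
Step 1 — Polytropic n=1.17: T₂ = T₁(V₁/V₂)^(n−1) = 589×(6.58)^0.17 = 811 K; P₂ = P₁(V₁/V₂)^n = 6030 kPa.
W = (P₁V₁−P₂V₂)/(n−1) = (665×42.1−6030×6.40)/0.17 = -62200 J.
ΔU = nCvΔT = 5.72×20.8×(811−589) = 26400 J.
Q = ΔU + W = -35800 J.
State after step 1: P = 6030 kPa, V = 6.40 L, T = 811 K.
Step 2 — Isochoric: V stays 6.40 L; P/T = const ⇒ T₂ = 1540 K, P₂ = 11400 kPa.
W = 0 (no volume change).
ΔU = nCvΔT = 5.72×20.8×(1540−811) = 86600 J.
Q = ΔU = 86600 J.
Net over both steps: W = -62200 J, Q = 50900 J, ΔU = 113000 J.

50900 J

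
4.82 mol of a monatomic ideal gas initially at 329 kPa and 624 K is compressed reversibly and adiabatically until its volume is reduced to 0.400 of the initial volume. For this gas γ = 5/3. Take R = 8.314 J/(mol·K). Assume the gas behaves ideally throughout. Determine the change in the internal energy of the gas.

31600 J

V₁ = nRT₁/P₁ = 4.82×8.314×624/329 = 76.0 L.
Adiabatic: TV^(γ−1) = const ⇒ T₂ = 624×(2.50)^0.667 = 1150 K; PV^γ = const ⇒ P₂ = 1520 kPa.
For an ideal gas ΔU = nCvΔT with Cv = (3/2)R = 12.5 J/(mol·K).
ΔU = 4.82×12.5×(1150−624) = 31600 J.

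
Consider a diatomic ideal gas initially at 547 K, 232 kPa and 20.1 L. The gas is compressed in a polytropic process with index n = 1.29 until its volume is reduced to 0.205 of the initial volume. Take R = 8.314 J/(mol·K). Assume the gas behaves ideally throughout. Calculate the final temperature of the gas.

866 K

Polytropic n=1.29: T₂ = T₁(V₁/V₂)^(n−1) = 547×(4.88)^0.29 = 866 K; P₂ = P₁(V₁/V₂)^n = 1790 kPa.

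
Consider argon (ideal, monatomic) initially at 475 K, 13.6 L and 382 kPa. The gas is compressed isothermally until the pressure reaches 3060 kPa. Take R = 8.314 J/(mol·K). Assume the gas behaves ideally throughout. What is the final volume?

1.70 L

Isothermal: T stays 475 K; PV = const ⇒ V₂ = 1.70 L, P₂ = 3060 kPa.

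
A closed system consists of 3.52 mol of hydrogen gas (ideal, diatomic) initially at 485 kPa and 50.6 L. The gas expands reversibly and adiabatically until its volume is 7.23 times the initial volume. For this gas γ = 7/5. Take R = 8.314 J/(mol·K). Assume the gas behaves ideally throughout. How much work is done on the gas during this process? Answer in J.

-33500 J

T₁ = P₁V₁/(nR) = 485×50.6/(3.52×8.314) = 839 K.
Adiabatic: TV^(γ−1) = const ⇒ T₂ = 839×(0.138)^0.400 = 380 K; PV^γ = const ⇒ P₂ = 30.4 kPa.
ΔU = nCvΔT = 3.52×20.8×(380−839) = -33500 J.
Q = 0 for an adiabatic process, so W = −ΔU = 33500 J.
Work done on the gas = −W_by = -33500 J.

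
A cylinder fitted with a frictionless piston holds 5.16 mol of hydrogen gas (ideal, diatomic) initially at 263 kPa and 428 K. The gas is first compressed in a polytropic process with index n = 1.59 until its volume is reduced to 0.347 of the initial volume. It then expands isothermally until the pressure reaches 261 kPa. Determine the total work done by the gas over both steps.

31000 J

V₁ = nRT₁/P₁ = 5.16×8.314×428/263 = 69.8 L.
Step 1 — Polytropic n=1.59: T₂ = T₁(V₁/V₂)^(n−1) = 428×(2.88)^0.59 = 799 K; P₂ = P₁(V₁/V₂)^n = 1420 kPa.
W = (P₁V₁−P₂V₂)/(n−1) = (263×69.8−1420×24.2)/0.59 = -27000 J.
ΔU = nCvΔT = 5.16×20.8×(799−428) = 39800 J.
Q = ΔU + W = 12800 J.
State after step 1: P = 1420 kPa, V = 24.2 L, T = 799 K.
Step 2 — Isothermal: T stays 799 K; PV = const ⇒ V₂ = 131 L, P₂ = 261 kPa.
ΔU = 0 (ideal gas, T constant).
W = nRT ln(V₂/V₁) = 5.16×8.314×799×ln(5.42) = 58000 J.
Q = ΔU + W = 58000 J.
Net over both steps: W = 31000 J, Q = 70800 J, ΔU = 39800 J.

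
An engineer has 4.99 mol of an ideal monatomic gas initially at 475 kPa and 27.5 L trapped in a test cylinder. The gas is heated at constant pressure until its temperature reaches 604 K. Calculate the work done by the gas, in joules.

12000 J

T₁ = P₁V₁/(nR) = 475×27.5/(4.99×8.314) = 315 K.
Isobaric: P stays 475 kPa; V/T = const ⇒ T₂ = 604 K, V₂ = 52.8 L.
W = PΔV = 475×(52.8−27.5) kPa·L = 12000 J.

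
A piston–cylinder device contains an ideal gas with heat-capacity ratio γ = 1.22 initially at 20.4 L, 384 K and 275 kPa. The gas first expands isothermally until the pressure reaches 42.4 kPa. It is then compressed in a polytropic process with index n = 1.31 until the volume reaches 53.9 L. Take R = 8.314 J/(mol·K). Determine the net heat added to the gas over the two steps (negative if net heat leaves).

12900 J

n = P₁V₁/(RT₁) = 275×20.4/(8.314×384) = 1.76 mol.
Step 1 — Isothermal: T stays 384 K; PV = const ⇒ V₂ = 132 L, P₂ = 42.4 kPa.
ΔU = 0 (ideal gas, T constant).
W = nRT ln(V₂/V₁) = 1.76×8.314×384×ln(6.49) = 10500 J.
Q = ΔU + W = 10500 J.
State after step 1: P = 42.4 kPa, V = 132 L, T = 384 K.
Step 2 — Polytropic n=1.31: T₂ = T₁(V₁/V₂)^(n−1) = 384×(2.45)^0.31 = 507 K; P₂ = P₁(V₁/V₂)^n = 137 kPa.
W = (P₁V₁−P₂V₂)/(n−1) = (42.4×132−137×53.9)/0.31 = -5810 J.
ΔU = nCvΔT = 1.76×37.8×(507−384) = 8190 J.
Q = ΔU + W = 2380 J.
Net over both steps: W = 4680 J, Q = 12900 J, ΔU = 8190 J.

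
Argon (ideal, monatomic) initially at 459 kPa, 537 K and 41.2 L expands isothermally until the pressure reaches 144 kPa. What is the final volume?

131 L

Isothermal: T stays 537 K; PV = const ⇒ V₂ = 131 L, P₂ = 144 kPa.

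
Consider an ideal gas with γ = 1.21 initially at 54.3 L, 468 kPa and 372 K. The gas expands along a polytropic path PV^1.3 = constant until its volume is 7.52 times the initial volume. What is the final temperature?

203 K

Polytropic n=1.3: T₂ = T₁(V₁/V₂)^(n−1) = 372×(0.133)^0.30 = 203 K; P₂ = P₁(V₁/V₂)^n = 34.0 kPa.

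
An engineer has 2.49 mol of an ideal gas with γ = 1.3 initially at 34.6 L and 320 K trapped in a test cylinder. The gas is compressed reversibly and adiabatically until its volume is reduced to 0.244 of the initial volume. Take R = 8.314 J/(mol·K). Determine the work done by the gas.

-11600 J

P₁ = nRT₁/V₁ = 2.49×8.314×320/34.6 = 191 kPa.
Adiabatic: TV^(γ−1) = const ⇒ T₂ = 320×(4.10)^0.300 = 489 K; PV^γ = const ⇒ P₂ = 1200 kPa.
ΔU = nCvΔT = 2.49×27.7×(489−320) = 11600 J.
Q = 0 for an adiabatic process, so W = −ΔU = -11600 J.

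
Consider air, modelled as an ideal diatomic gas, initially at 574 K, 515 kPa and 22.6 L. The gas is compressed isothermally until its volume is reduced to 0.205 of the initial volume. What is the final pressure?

Isothermal: T stays 574 K; PV = const ⇒ V₂ = 4.63 L, P₂ = 2510 kPa.

2510 kPa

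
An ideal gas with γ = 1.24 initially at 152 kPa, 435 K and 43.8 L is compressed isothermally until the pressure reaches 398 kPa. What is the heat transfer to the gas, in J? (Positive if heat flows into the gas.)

-6410 J

n = P₁V₁/(RT₁) = 152×43.8/(8.314×435) = 1.84 mol.
Isothermal: T stays 435 K; PV = const ⇒ V₂ = 16.7 L, P₂ = 398 kPa.
ΔU = 0 (ideal gas, T constant).
W = nRT ln(V₂/V₁) = 1.84×8.314×435×ln(0.382) = -6410 J.
Q = ΔU + W = -6410 J.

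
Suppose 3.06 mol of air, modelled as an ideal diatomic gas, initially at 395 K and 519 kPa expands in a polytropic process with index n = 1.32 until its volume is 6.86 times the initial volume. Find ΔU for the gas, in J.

-11600 J

V₁ = nRT₁/P₁ = 3.06×8.314×395/519 = 19.4 L.
Polytropic n=1.32: T₂ = T₁(V₁/V₂)^(n−1) = 395×(0.146)^0.32 = 213 K; P₂ = P₁(V₁/V₂)^n = 40.9 kPa.
For an ideal gas ΔU = nCvΔT with Cv = (5/2)R = 20.8 J/(mol·K).
ΔU = 3.06×20.8×(213−395) = -11600 J.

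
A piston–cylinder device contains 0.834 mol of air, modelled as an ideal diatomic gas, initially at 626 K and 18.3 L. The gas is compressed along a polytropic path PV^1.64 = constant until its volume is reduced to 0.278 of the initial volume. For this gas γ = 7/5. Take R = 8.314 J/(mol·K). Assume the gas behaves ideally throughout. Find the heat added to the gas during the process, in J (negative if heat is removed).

P₁ = nRT₁/V₁ = 0.834×8.314×626/18.3 = 237 kPa.
Polytropic n=1.64: T₂ = T₁(V₁/V₂)^(n−1) = 626×(3.60)^0.64 = 1420 K; P₂ = P₁(V₁/V₂)^n = 1940 kPa.
W = (P₁V₁−P₂V₂)/(n−1) = (237×18.3−1940×5.09)/0.64 = -8610 J.
ΔU = nCvΔT = 0.834×20.8×(1420−626) = 13800 J.
Q = ΔU + W = 5160 J.

5160 J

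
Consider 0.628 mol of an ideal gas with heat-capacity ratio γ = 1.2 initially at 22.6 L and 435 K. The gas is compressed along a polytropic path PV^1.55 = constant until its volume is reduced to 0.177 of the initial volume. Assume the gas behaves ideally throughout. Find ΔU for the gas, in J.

18100 J

P₁ = nRT₁/V₁ = 0.628×8.314×435/22.6 = 100 kPa.
Polytropic n=1.55: T₂ = T₁(V₁/V₂)^(n−1) = 435×(5.65)^0.55 = 1130 K; P₂ = P₁(V₁/V₂)^n = 1470 kPa.
For an ideal gas ΔU = nCvΔT with Cv = R/(γ−1) = 41.6 J/(mol·K).
ΔU = 0.628×41.6×(1130−435) = 18100 J.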